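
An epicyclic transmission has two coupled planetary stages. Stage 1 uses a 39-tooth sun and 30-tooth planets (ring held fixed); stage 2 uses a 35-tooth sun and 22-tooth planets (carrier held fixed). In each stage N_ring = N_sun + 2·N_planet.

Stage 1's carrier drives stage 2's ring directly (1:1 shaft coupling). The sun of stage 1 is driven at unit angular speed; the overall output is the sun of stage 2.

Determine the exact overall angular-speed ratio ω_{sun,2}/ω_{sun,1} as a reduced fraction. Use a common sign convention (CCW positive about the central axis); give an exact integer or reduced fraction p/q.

Stage 1: N_ring = 39 + 2·30 = 99
Stage 1: 39(ω_s−ω_c) = −99(ω_r−ω_c),  ω_r=0, ω_s=1
Stage 1: 39(1−ω_c) = −99(0−ω_c)  ⇒  138ω_c = 39  ⇒  ω_c = 13/46
  ⇒ ω_c¹/ω_s¹ = 13/46
Stage 2: N_ring = 35 + 2·22 = 79
Stage 2: 35(ω_s−ω_c) = −79(ω_r−ω_c),  ω_c=0, ω_r=1
Stage 2: ω_s = 0 − (79/35)(1−0) = -79/35
  ⇒ ω_s²/ω_r² = -79/35
Coupling ω_r² = ω_c¹ ⇒ overall = 13/46 × -79/35 = -1027/1610

-1027/1610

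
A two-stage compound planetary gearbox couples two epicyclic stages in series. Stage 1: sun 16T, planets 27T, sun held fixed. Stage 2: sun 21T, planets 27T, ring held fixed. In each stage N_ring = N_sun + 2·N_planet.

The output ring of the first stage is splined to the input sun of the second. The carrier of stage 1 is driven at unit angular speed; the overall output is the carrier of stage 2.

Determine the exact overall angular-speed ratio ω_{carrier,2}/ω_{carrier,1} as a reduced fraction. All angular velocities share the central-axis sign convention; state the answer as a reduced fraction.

43/160

Stage 1: N_ring = 16 + 2·27 = 70
Stage 1: 16(ω_s−ω_c) = −70(ω_r−ω_c),  ω_s=0, ω_c=1
Stage 1: ω_r = 1 − (16/70)(0−1) = 43/35
  ⇒ ω_r¹/ω_c¹ = 43/35
Stage 2: N_ring = 21 + 2·27 = 75
Stage 2: 21(ω_s−ω_c) = −75(ω_r−ω_c),  ω_r=0, ω_s=1
Stage 2: 21(1−ω_c) = −75(0−ω_c)  ⇒  96ω_c = 21  ⇒  ω_c = 7/32
  ⇒ ω_c²/ω_s² = 7/32
Coupling ω_s² = ω_r¹ ⇒ overall = 43/35 × 7/32 = 43/160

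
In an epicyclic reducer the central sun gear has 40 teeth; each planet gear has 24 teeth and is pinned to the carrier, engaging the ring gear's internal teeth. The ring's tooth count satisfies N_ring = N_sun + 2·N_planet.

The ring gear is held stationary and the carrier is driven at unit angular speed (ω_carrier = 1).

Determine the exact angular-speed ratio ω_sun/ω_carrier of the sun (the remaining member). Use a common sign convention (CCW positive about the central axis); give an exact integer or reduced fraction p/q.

16/5

N_ring = 40 + 2·24 = 88
40(ω_s−ω_c) = −88(ω_r−ω_c),  ω_r=0, ω_c=1
ω_s = 1 − (88/40)(0−1) = 16/5
ω_s/ω_c = 16/5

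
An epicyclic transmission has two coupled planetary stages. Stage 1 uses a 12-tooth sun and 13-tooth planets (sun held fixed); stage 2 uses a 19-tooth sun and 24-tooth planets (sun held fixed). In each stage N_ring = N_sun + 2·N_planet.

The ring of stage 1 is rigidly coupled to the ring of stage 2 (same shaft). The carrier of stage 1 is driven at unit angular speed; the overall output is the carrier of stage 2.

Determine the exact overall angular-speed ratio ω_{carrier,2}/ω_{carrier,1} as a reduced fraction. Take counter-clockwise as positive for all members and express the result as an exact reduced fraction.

Stage 1: N_ring = 12 + 2·13 = 38
Stage 1: 12(ω_s−ω_c) = −38(ω_r−ω_c),  ω_s=0, ω_c=1
Stage 1: ω_r = 1 − (12/38)(0−1) = 25/19
  ⇒ ω_r¹/ω_c¹ = 25/19
Stage 2: N_ring = 19 + 2·24 = 67
Stage 2: 19(ω_s−ω_c) = −67(ω_r−ω_c),  ω_s=0, ω_r=1
Stage 2: 19(0−ω_c) = −67(1−ω_c)  ⇒  86ω_c = 67  ⇒  ω_c = 67/86
  ⇒ ω_c²/ω_r² = 67/86
Coupling ω_r² = ω_r¹ ⇒ overall = 25/19 × 67/86 = 1675/1634

1675/1634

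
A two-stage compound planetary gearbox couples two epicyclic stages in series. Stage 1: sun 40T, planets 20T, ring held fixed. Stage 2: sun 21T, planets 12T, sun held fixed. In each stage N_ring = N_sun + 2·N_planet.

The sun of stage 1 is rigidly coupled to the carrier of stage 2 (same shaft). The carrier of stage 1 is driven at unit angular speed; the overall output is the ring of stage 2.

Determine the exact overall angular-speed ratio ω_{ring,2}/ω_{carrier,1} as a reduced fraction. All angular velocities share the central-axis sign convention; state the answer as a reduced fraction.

22/5

Stage 1: N_ring = 40 + 2·20 = 80
Stage 1: 40(ω_s−ω_c) = −80(ω_r−ω_c),  ω_r=0, ω_c=1
Stage 1: ω_s = 1 − (80/40)(0−1) = 3
  ⇒ ω_s¹/ω_c¹ = 3
Stage 2: N_ring = 21 + 2·12 = 45
Stage 2: 21(ω_s−ω_c) = −45(ω_r−ω_c),  ω_s=0, ω_c=1
Stage 2: ω_r = 1 − (21/45)(0−1) = 22/15
  ⇒ ω_r²/ω_c² = 22/15
Coupling ω_c² = ω_s¹ ⇒ overall = 3 × 22/15 = 22/5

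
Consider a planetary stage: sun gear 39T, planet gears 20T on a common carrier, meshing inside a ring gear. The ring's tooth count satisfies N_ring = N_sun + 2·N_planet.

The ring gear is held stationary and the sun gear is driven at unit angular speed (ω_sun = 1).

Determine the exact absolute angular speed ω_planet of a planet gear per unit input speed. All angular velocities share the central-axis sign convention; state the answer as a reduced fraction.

-39/40

N_ring = 39 + 2·20 = 79
39(ω_s−ω_c) = −79(ω_r−ω_c),  ω_r=0, ω_s=1
39(1−ω_c) = −79(0−ω_c)  ⇒  118ω_c = 39  ⇒  ω_c = 39/118
sun–planet: 39·(1−39/118) = −20·(ω_p−ω_c)  ⇒  ω_p−ω_c = −(39/20)·(79/118) = -3081/2360
ω_p = 39/118 − 3081/2360 = -39/40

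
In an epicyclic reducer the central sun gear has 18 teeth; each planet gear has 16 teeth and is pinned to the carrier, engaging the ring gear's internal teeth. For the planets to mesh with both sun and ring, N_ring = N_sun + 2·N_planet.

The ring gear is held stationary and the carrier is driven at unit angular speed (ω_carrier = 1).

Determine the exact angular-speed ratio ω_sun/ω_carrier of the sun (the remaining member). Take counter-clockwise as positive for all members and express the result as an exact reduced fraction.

N_ring = 18 + 2·16 = 50
18(ω_s−ω_c) = −50(ω_r−ω_c),  ω_r=0, ω_c=1
ω_s = 1 − (50/18)(0−1) = 34/9
ω_s/ω_c = 34/9

34/9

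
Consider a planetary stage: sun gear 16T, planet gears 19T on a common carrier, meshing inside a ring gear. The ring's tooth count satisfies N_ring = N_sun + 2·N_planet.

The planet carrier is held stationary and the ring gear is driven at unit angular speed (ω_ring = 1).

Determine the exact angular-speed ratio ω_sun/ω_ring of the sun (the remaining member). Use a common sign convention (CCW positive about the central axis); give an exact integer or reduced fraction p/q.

-27/8

N_ring = 16 + 2·19 = 54
16(ω_s−ω_c) = −54(ω_r−ω_c),  ω_c=0, ω_r=1
ω_s = 0 − (54/16)(1−0) = -27/8
ω_s/ω_r = -27/8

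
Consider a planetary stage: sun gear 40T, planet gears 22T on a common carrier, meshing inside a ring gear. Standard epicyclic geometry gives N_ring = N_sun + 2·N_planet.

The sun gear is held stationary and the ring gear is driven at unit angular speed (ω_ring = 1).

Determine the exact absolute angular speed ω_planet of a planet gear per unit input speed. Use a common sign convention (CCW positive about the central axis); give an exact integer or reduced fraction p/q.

N_ring = 40 + 2·22 = 84
40(ω_s−ω_c) = −84(ω_r−ω_c),  ω_s=0, ω_r=1
40(0−ω_c) = −84(1−ω_c)  ⇒  124ω_c = 84  ⇒  ω_c = 21/31
sun–planet: 40·(0−21/31) = −22·(ω_p−ω_c)  ⇒  ω_p−ω_c = −(40/22)·(-21/31) = 420/341
ω_p = 21/31 + 420/341 = 21/11

21/11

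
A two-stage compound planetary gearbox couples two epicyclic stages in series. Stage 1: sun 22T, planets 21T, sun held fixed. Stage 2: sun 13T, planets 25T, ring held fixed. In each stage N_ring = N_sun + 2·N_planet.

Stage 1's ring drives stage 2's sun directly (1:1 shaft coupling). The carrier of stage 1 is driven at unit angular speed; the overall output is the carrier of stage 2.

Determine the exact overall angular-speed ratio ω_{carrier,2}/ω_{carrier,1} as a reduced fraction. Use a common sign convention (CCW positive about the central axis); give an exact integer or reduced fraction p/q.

Stage 1: N_ring = 22 + 2·21 = 64
Stage 1: 22(ω_s−ω_c) = −64(ω_r−ω_c),  ω_s=0, ω_c=1
Stage 1: ω_r = 1 − (22/64)(0−1) = 43/32
  ⇒ ω_r¹/ω_c¹ = 43/32
Stage 2: N_ring = 13 + 2·25 = 63
Stage 2: 13(ω_s−ω_c) = −63(ω_r−ω_c),  ω_r=0, ω_s=1
Stage 2: 13(1−ω_c) = −63(0−ω_c)  ⇒  76ω_c = 13  ⇒  ω_c = 13/76
  ⇒ ω_c²/ω_s² = 13/76
Coupling ω_s² = ω_r¹ ⇒ overall = 43/32 × 13/76 = 559/2432

559/2432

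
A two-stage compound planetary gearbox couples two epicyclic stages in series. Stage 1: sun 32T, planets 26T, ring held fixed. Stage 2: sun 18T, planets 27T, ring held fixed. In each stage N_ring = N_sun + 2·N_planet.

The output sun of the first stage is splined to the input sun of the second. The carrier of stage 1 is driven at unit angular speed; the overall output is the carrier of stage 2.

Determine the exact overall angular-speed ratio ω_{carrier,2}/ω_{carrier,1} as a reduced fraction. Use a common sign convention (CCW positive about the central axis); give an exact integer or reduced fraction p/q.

29/40

Stage 1: N_ring = 32 + 2·26 = 84
Stage 1: 32(ω_s−ω_c) = −84(ω_r−ω_c),  ω_r=0, ω_c=1
Stage 1: ω_s = 1 − (84/32)(0−1) = 29/8
  ⇒ ω_s¹/ω_c¹ = 29/8
Stage 2: N_ring = 18 + 2·27 = 72
Stage 2: 18(ω_s−ω_c) = −72(ω_r−ω_c),  ω_r=0, ω_s=1
Stage 2: 18(1−ω_c) = −72(0−ω_c)  ⇒  90ω_c = 18  ⇒  ω_c = 1/5
  ⇒ ω_c²/ω_s² = 1/5
Coupling ω_s² = ω_s¹ ⇒ overall = 29/8 × 1/5 = 29/40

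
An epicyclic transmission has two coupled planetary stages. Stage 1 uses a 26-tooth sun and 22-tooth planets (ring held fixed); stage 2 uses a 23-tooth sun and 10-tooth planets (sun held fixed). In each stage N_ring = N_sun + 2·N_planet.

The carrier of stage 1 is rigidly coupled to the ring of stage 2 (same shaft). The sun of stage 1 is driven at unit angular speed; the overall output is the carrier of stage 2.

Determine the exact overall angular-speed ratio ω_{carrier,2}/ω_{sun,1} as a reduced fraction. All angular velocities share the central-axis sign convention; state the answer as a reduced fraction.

Stage 1: N_ring = 26 + 2·22 = 70
Stage 1: 26(ω_s−ω_c) = −70(ω_r−ω_c),  ω_r=0, ω_s=1
Stage 1: 26(1−ω_c) = −70(0−ω_c)  ⇒  96ω_c = 26  ⇒  ω_c = 13/48
  ⇒ ω_c¹/ω_s¹ = 13/48
Stage 2: N_ring = 23 + 2·10 = 43
Stage 2: 23(ω_s−ω_c) = −43(ω_r−ω_c),  ω_s=0, ω_r=1
Stage 2: 23(0−ω_c) = −43(1−ω_c)  ⇒  66ω_c = 43  ⇒  ω_c = 43/66
  ⇒ ω_c²/ω_r² = 43/66
Coupling ω_r² = ω_c¹ ⇒ overall = 13/48 × 43/66 = 559/3168

559/3168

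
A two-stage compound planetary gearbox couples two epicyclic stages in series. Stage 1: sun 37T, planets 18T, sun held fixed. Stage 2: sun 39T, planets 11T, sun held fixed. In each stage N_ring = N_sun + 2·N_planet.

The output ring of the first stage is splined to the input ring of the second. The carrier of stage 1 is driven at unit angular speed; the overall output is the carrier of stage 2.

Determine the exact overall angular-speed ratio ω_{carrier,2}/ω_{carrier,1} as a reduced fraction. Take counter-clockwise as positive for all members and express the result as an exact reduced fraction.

671/730

Stage 1: N_ring = 37 + 2·18 = 73
Stage 1: 37(ω_s−ω_c) = −73(ω_r−ω_c),  ω_s=0, ω_c=1
Stage 1: ω_r = 1 − (37/73)(0−1) = 110/73
  ⇒ ω_r¹/ω_c¹ = 110/73
Stage 2: N_ring = 39 + 2·11 = 61
Stage 2: 39(ω_s−ω_c) = −61(ω_r−ω_c),  ω_s=0, ω_r=1
Stage 2: 39(0−ω_c) = −61(1−ω_c)  ⇒  100ω_c = 61  ⇒  ω_c = 61/100
  ⇒ ω_c²/ω_r² = 61/100
Coupling ω_r² = ω_r¹ ⇒ overall = 110/73 × 61/100 = 671/730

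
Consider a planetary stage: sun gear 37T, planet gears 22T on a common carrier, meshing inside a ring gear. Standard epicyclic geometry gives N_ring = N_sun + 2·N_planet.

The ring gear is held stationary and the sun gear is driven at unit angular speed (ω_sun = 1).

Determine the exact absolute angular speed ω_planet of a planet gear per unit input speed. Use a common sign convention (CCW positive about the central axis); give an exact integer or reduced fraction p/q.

-37/44

N_ring = 37 + 2·22 = 81
37(ω_s−ω_c) = −81(ω_r−ω_c),  ω_r=0, ω_s=1
37(1−ω_c) = −81(0−ω_c)  ⇒  118ω_c = 37  ⇒  ω_c = 37/118
sun–planet: 37·(1−37/118) = −22·(ω_p−ω_c)  ⇒  ω_p−ω_c = −(37/22)·(81/118) = -2997/2596
ω_p = 37/118 − 2997/2596 = -37/44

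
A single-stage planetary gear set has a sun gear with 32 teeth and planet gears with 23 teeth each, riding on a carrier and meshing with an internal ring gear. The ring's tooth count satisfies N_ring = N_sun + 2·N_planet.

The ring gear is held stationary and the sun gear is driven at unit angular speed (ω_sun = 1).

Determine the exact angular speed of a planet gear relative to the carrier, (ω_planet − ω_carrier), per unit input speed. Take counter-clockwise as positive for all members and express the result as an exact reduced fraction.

-1248/1265

N_ring = 32 + 2·23 = 78
32(ω_s−ω_c) = −78(ω_r−ω_c),  ω_r=0, ω_s=1
32(1−ω_c) = −78(0−ω_c)  ⇒  110ω_c = 32  ⇒  ω_c = 16/55
sun–planet: 32·(1−16/55) = −23·(ω_p−ω_c)  ⇒  ω_p−ω_c = −(32/23)·(39/55) = -1248/1265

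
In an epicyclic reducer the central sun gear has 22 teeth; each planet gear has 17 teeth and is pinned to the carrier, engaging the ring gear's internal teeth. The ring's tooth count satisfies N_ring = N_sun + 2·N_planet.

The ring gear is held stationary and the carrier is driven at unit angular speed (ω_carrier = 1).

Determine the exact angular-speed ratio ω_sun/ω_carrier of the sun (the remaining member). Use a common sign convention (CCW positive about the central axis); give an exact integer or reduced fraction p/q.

39/11

N_ring = 22 + 2·17 = 56
22(ω_s−ω_c) = −56(ω_r−ω_c),  ω_r=0, ω_c=1
ω_s = 1 − (56/22)(0−1) = 39/11
ω_s/ω_c = 39/11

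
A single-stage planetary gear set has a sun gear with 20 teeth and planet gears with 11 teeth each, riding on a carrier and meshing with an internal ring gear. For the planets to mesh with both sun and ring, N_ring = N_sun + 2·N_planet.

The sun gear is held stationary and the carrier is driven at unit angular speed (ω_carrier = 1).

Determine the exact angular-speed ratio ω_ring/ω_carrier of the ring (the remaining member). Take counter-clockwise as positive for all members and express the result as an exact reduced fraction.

N_ring = 20 + 2·11 = 42
20(ω_s−ω_c) = −42(ω_r−ω_c),  ω_s=0, ω_c=1
ω_r = 1 − (20/42)(0−1) = 31/21
ω_r/ω_c = 31/21

31/21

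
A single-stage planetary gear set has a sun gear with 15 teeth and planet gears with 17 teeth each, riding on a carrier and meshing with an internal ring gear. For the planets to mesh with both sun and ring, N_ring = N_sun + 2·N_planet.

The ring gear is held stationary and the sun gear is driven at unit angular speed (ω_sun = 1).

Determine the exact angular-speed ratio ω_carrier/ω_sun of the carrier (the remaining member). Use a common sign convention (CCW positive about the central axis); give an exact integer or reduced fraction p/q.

15/64

N_ring = 15 + 2·17 = 49
15(ω_s−ω_c) = −49(ω_r−ω_c),  ω_r=0, ω_s=1
15(1−ω_c) = −49(0−ω_c)  ⇒  64ω_c = 15  ⇒  ω_c = 15/64
ω_c/ω_s = 15/64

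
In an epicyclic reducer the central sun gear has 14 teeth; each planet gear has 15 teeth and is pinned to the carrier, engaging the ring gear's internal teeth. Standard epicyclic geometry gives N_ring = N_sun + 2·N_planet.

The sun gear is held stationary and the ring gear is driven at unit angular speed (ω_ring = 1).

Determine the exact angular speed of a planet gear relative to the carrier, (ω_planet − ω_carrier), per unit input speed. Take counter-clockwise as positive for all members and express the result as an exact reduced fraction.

308/435

N_ring = 14 + 2·15 = 44
14(ω_s−ω_c) = −44(ω_r−ω_c),  ω_s=0, ω_r=1
14(0−ω_c) = −44(1−ω_c)  ⇒  58ω_c = 44  ⇒  ω_c = 22/29
sun–planet: 14·(0−22/29) = −15·(ω_p−ω_c)  ⇒  ω_p−ω_c = −(14/15)·(-22/29) = 308/435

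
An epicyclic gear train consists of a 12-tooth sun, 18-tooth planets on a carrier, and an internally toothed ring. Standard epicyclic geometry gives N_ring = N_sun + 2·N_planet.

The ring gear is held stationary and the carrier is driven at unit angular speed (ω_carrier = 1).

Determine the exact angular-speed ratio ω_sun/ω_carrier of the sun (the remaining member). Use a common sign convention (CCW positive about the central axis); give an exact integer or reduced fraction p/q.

N_ring = 12 + 2·18 = 48
12(ω_s−ω_c) = −48(ω_r−ω_c),  ω_r=0, ω_c=1
ω_s = 1 − (48/12)(0−1) = 5
ω_s/ω_c = 5

5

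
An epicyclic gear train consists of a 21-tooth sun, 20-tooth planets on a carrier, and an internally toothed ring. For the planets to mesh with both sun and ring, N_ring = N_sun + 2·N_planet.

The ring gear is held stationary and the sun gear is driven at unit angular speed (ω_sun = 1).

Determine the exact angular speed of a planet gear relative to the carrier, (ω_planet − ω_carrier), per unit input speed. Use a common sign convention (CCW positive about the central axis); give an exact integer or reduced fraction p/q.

-1281/1640

N_ring = 21 + 2·20 = 61
21(ω_s−ω_c) = −61(ω_r−ω_c),  ω_r=0, ω_s=1
21(1−ω_c) = −61(0−ω_c)  ⇒  82ω_c = 21  ⇒  ω_c = 21/82
sun–planet: 21·(1−21/82) = −20·(ω_p−ω_c)  ⇒  ω_p−ω_c = −(21/20)·(61/82) = -1281/1640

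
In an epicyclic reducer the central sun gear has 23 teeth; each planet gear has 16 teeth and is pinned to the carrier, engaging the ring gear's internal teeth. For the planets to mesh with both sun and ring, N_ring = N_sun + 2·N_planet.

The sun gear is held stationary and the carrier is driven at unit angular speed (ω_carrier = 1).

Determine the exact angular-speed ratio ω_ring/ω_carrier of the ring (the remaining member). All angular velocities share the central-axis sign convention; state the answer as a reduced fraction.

78/55

N_ring = 23 + 2·16 = 55
23(ω_s−ω_c) = −55(ω_r−ω_c),  ω_s=0, ω_c=1
ω_r = 1 − (23/55)(0−1) = 78/55
ω_r/ω_c = 78/55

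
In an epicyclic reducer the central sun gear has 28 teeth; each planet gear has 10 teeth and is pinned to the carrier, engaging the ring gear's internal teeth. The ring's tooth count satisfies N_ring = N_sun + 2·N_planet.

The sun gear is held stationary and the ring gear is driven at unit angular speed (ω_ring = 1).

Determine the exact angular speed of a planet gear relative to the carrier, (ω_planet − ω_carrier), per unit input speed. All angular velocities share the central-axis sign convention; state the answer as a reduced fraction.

N_ring = 28 + 2·10 = 48
28(ω_s−ω_c) = −48(ω_r−ω_c),  ω_s=0, ω_r=1
28(0−ω_c) = −48(1−ω_c)  ⇒  76ω_c = 48  ⇒  ω_c = 12/19
sun–planet: 28·(0−12/19) = −10·(ω_p−ω_c)  ⇒  ω_p−ω_c = −(28/10)·(-12/19) = 168/95

168/95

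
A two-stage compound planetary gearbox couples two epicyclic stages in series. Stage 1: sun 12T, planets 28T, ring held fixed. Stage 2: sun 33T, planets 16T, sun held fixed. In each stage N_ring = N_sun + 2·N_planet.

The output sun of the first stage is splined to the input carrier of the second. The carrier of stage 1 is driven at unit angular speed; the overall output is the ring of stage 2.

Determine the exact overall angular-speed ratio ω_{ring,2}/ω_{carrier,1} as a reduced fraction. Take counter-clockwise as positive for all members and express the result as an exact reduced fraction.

Stage 1: N_ring = 12 + 2·28 = 68
Stage 1: 12(ω_s−ω_c) = −68(ω_r−ω_c),  ω_r=0, ω_c=1
Stage 1: ω_s = 1 − (68/12)(0−1) = 20/3
  ⇒ ω_s¹/ω_c¹ = 20/3
Stage 2: N_ring = 33 + 2·16 = 65
Stage 2: 33(ω_s−ω_c) = −65(ω_r−ω_c),  ω_s=0, ω_c=1
Stage 2: ω_r = 1 − (33/65)(0−1) = 98/65
  ⇒ ω_r²/ω_c² = 98/65
Coupling ω_c² = ω_s¹ ⇒ overall = 20/3 × 98/65 = 392/39

392/39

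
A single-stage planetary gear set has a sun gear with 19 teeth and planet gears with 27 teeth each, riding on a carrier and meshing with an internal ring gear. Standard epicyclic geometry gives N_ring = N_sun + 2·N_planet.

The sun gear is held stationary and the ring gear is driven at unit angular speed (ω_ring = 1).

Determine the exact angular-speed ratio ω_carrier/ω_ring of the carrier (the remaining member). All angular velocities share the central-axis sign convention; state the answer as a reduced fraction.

N_ring = 19 + 2·27 = 73
19(ω_s−ω_c) = −73(ω_r−ω_c),  ω_s=0, ω_r=1
19(0−ω_c) = −73(1−ω_c)  ⇒  92ω_c = 73  ⇒  ω_c = 73/92
ω_c/ω_r = 73/92

73/92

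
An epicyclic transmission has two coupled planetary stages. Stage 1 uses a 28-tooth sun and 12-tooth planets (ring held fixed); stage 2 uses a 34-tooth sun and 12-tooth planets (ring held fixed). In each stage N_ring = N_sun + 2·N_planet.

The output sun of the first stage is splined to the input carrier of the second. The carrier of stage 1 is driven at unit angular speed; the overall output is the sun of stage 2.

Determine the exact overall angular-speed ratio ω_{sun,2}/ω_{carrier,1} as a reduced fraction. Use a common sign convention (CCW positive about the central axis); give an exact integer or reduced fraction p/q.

Stage 1: N_ring = 28 + 2·12 = 52
Stage 1: 28(ω_s−ω_c) = −52(ω_r−ω_c),  ω_r=0, ω_c=1
Stage 1: ω_s = 1 − (52/28)(0−1) = 20/7
  ⇒ ω_s¹/ω_c¹ = 20/7
Stage 2: N_ring = 34 + 2·12 = 58
Stage 2: 34(ω_s−ω_c) = −58(ω_r−ω_c),  ω_r=0, ω_c=1
Stage 2: ω_s = 1 − (58/34)(0−1) = 46/17
  ⇒ ω_s²/ω_c² = 46/17
Coupling ω_c² = ω_s¹ ⇒ overall = 20/7 × 46/17 = 920/119

920/119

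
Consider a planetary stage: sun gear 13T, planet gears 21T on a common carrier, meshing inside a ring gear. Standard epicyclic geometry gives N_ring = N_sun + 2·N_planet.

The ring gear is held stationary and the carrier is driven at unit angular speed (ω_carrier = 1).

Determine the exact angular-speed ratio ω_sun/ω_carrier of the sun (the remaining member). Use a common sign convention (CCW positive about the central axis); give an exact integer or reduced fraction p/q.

N_ring = 13 + 2·21 = 55
13(ω_s−ω_c) = −55(ω_r−ω_c),  ω_r=0, ω_c=1
ω_s = 1 − (55/13)(0−1) = 68/13
ω_s/ω_c = 68/13

68/13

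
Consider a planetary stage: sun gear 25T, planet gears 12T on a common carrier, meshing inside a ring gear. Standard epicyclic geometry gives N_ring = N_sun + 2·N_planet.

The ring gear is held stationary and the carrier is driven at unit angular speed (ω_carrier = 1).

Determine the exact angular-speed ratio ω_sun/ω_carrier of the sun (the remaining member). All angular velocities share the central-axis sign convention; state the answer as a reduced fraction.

N_ring = 25 + 2·12 = 49
25(ω_s−ω_c) = −49(ω_r−ω_c),  ω_r=0, ω_c=1
ω_s = 1 − (49/25)(0−1) = 74/25
ω_s/ω_c = 74/25

74/25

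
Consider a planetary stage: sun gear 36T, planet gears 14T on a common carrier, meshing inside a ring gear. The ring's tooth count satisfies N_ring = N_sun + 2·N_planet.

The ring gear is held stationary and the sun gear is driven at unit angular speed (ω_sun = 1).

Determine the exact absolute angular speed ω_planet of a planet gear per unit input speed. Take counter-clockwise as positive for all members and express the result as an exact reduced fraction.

N_ring = 36 + 2·14 = 64
36(ω_s−ω_c) = −64(ω_r−ω_c),  ω_r=0, ω_s=1
36(1−ω_c) = −64(0−ω_c)  ⇒  100ω_c = 36  ⇒  ω_c = 9/25
sun–planet: 36·(1−9/25) = −14·(ω_p−ω_c)  ⇒  ω_p−ω_c = −(36/14)·(16/25) = -288/175
ω_p = 9/25 − 288/175 = -9/7

-9/7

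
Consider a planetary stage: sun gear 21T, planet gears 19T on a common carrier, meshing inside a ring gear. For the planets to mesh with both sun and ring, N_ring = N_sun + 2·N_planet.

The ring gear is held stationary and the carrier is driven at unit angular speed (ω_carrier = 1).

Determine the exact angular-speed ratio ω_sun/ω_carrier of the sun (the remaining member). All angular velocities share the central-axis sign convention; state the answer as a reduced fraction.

N_ring = 21 + 2·19 = 59
21(ω_s−ω_c) = −59(ω_r−ω_c),  ω_r=0, ω_c=1
ω_s = 1 − (59/21)(0−1) = 80/21
ω_s/ω_c = 80/21

80/21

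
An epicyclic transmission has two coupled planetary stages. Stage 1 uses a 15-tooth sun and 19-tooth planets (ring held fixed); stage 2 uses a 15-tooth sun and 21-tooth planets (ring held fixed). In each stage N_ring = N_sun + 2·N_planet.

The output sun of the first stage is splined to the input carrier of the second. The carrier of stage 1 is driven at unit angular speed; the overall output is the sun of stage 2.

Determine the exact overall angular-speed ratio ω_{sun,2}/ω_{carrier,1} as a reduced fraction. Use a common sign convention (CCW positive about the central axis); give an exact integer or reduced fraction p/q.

Stage 1: N_ring = 15 + 2·19 = 53
Stage 1: 15(ω_s−ω_c) = −53(ω_r−ω_c),  ω_r=0, ω_c=1
Stage 1: ω_s = 1 − (53/15)(0−1) = 68/15
  ⇒ ω_s¹/ω_c¹ = 68/15
Stage 2: N_ring = 15 + 2·21 = 57
Stage 2: 15(ω_s−ω_c) = −57(ω_r−ω_c),  ω_r=0, ω_c=1
Stage 2: ω_s = 1 − (57/15)(0−1) = 24/5
  ⇒ ω_s²/ω_c² = 24/5
Coupling ω_c² = ω_s¹ ⇒ overall = 68/15 × 24/5 = 544/25

544/25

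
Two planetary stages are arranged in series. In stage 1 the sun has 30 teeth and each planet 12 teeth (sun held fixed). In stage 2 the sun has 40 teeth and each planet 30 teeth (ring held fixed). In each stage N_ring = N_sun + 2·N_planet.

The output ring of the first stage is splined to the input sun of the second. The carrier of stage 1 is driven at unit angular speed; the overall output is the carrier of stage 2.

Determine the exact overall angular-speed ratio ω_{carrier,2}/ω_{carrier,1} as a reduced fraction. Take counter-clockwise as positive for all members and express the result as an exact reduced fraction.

Stage 1: N_ring = 30 + 2·12 = 54
Stage 1: 30(ω_s−ω_c) = −54(ω_r−ω_c),  ω_s=0, ω_c=1
Stage 1: ω_r = 1 − (30/54)(0−1) = 14/9
  ⇒ ω_r¹/ω_c¹ = 14/9
Stage 2: N_ring = 40 + 2·30 = 100
Stage 2: 40(ω_s−ω_c) = −100(ω_r−ω_c),  ω_r=0, ω_s=1
Stage 2: 40(1−ω_c) = −100(0−ω_c)  ⇒  140ω_c = 40  ⇒  ω_c = 2/7
  ⇒ ω_c²/ω_s² = 2/7
Coupling ω_s² = ω_r¹ ⇒ overall = 14/9 × 2/7 = 4/9

4/9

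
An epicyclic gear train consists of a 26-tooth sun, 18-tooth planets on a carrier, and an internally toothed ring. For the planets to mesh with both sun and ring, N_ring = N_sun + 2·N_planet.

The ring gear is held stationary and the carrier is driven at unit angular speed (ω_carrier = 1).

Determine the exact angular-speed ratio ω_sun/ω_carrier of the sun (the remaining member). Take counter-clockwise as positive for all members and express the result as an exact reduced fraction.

44/13

N_ring = 26 + 2·18 = 62
26(ω_s−ω_c) = −62(ω_r−ω_c),  ω_r=0, ω_c=1
ω_s = 1 − (62/26)(0−1) = 44/13
ω_s/ω_c = 44/13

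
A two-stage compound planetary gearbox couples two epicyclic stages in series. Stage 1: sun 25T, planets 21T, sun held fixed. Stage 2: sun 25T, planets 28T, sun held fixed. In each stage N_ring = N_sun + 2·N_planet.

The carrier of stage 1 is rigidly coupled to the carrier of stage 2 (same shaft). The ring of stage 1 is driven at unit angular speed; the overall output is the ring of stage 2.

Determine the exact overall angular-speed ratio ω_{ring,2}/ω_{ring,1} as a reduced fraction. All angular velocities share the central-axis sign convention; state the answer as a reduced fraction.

Stage 1: N_ring = 25 + 2·21 = 67
Stage 1: 25(ω_s−ω_c) = −67(ω_r−ω_c),  ω_s=0, ω_r=1
Stage 1: 25(0−ω_c) = −67(1−ω_c)  ⇒  92ω_c = 67  ⇒  ω_c = 67/92
  ⇒ ω_c¹/ω_r¹ = 67/92
Stage 2: N_ring = 25 + 2·28 = 81
Stage 2: 25(ω_s−ω_c) = −81(ω_r−ω_c),  ω_s=0, ω_c=1
Stage 2: ω_r = 1 − (25/81)(0−1) = 106/81
  ⇒ ω_r²/ω_c² = 106/81
Coupling ω_c² = ω_c¹ ⇒ overall = 67/92 × 106/81 = 3551/3726

3551/3726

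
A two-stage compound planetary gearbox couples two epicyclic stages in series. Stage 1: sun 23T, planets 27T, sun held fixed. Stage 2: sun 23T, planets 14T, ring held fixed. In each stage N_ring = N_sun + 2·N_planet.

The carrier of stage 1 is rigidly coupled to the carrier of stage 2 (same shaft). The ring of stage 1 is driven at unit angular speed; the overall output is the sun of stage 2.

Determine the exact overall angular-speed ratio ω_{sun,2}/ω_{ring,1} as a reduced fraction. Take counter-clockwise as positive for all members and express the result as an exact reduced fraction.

Stage 1: N_ring = 23 + 2·27 = 77
Stage 1: 23(ω_s−ω_c) = −77(ω_r−ω_c),  ω_s=0, ω_r=1
Stage 1: 23(0−ω_c) = −77(1−ω_c)  ⇒  100ω_c = 77  ⇒  ω_c = 77/100
  ⇒ ω_c¹/ω_r¹ = 77/100
Stage 2: N_ring = 23 + 2·14 = 51
Stage 2: 23(ω_s−ω_c) = −51(ω_r−ω_c),  ω_r=0, ω_c=1
Stage 2: ω_s = 1 − (51/23)(0−1) = 74/23
  ⇒ ω_s²/ω_c² = 74/23
Coupling ω_c² = ω_c¹ ⇒ overall = 77/100 × 74/23 = 2849/1150

2849/1150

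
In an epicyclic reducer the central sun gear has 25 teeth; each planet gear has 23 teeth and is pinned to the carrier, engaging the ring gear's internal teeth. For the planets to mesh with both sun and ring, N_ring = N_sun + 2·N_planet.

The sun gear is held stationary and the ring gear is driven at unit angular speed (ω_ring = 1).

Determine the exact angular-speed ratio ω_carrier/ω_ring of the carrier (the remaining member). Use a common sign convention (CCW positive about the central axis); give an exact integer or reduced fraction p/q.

71/96

N_ring = 25 + 2·23 = 71
25(ω_s−ω_c) = −71(ω_r−ω_c),  ω_s=0, ω_r=1
25(0−ω_c) = −71(1−ω_c)  ⇒  96ω_c = 71  ⇒  ω_c = 71/96
ω_c/ω_r = 71/96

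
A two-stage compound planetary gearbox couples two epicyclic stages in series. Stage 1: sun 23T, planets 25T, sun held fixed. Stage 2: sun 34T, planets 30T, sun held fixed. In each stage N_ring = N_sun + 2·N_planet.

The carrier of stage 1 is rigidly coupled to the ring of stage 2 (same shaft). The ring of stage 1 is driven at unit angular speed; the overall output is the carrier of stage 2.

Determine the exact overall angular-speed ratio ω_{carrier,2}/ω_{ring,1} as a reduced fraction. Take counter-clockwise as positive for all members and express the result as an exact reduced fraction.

Stage 1: N_ring = 23 + 2·25 = 73
Stage 1: 23(ω_s−ω_c) = −73(ω_r−ω_c),  ω_s=0, ω_r=1
Stage 1: 23(0−ω_c) = −73(1−ω_c)  ⇒  96ω_c = 73  ⇒  ω_c = 73/96
  ⇒ ω_c¹/ω_r¹ = 73/96
Stage 2: N_ring = 34 + 2·30 = 94
Stage 2: 34(ω_s−ω_c) = −94(ω_r−ω_c),  ω_s=0, ω_r=1
Stage 2: 34(0−ω_c) = −94(1−ω_c)  ⇒  128ω_c = 94  ⇒  ω_c = 47/64
  ⇒ ω_c²/ω_r² = 47/64
Coupling ω_r² = ω_c¹ ⇒ overall = 73/96 × 47/64 = 3431/6144

3431/6144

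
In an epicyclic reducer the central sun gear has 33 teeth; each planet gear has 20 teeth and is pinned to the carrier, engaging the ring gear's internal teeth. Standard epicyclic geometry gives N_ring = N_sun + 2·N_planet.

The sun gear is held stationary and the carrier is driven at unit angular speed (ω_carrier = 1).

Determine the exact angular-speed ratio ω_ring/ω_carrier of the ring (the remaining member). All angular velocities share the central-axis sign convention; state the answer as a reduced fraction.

N_ring = 33 + 2·20 = 73
33(ω_s−ω_c) = −73(ω_r−ω_c),  ω_s=0, ω_c=1
ω_r = 1 − (33/73)(0−1) = 106/73
ω_r/ω_c = 106/73

106/73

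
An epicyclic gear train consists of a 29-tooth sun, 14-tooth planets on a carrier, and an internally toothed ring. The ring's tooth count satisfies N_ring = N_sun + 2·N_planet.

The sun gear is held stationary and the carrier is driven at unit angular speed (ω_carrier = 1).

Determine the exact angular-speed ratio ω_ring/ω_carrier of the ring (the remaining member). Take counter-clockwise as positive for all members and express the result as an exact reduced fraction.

N_ring = 29 + 2·14 = 57
29(ω_s−ω_c) = −57(ω_r−ω_c),  ω_s=0, ω_c=1
ω_r = 1 − (29/57)(0−1) = 86/57
ω_r/ω_c = 86/57

86/57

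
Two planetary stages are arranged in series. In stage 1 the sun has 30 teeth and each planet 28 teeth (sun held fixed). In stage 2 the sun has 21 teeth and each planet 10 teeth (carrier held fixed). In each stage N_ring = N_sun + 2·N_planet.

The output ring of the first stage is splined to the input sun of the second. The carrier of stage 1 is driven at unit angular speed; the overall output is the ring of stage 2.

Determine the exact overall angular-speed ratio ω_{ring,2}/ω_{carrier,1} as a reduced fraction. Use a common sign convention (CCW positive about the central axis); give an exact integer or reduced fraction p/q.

-1218/1763

Stage 1: N_ring = 30 + 2·28 = 86
Stage 1: 30(ω_s−ω_c) = −86(ω_r−ω_c),  ω_s=0, ω_c=1
Stage 1: ω_r = 1 − (30/86)(0−1) = 58/43
  ⇒ ω_r¹/ω_c¹ = 58/43
Stage 2: N_ring = 21 + 2·10 = 41
Stage 2: 21(ω_s−ω_c) = −41(ω_r−ω_c),  ω_c=0, ω_s=1
Stage 2: ω_r = 0 − (21/41)(1−0) = -21/41
  ⇒ ω_r²/ω_s² = -21/41
Coupling ω_s² = ω_r¹ ⇒ overall = 58/43 × -21/41 = -1218/1763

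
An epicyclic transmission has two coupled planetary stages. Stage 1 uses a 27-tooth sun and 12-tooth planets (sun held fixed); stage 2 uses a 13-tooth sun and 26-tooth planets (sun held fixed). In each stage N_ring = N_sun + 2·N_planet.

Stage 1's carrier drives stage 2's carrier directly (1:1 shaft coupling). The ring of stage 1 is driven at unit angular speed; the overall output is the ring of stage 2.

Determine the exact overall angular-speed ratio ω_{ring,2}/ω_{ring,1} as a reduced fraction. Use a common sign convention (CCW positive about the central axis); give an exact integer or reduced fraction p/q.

51/65

Stage 1: N_ring = 27 + 2·12 = 51
Stage 1: 27(ω_s−ω_c) = −51(ω_r−ω_c),  ω_s=0, ω_r=1
Stage 1: 27(0−ω_c) = −51(1−ω_c)  ⇒  78ω_c = 51  ⇒  ω_c = 17/26
  ⇒ ω_c¹/ω_r¹ = 17/26
Stage 2: N_ring = 13 + 2·26 = 65
Stage 2: 13(ω_s−ω_c) = −65(ω_r−ω_c),  ω_s=0, ω_c=1
Stage 2: ω_r = 1 − (13/65)(0−1) = 6/5
  ⇒ ω_r²/ω_c² = 6/5
Coupling ω_c² = ω_c¹ ⇒ overall = 17/26 × 6/5 = 51/65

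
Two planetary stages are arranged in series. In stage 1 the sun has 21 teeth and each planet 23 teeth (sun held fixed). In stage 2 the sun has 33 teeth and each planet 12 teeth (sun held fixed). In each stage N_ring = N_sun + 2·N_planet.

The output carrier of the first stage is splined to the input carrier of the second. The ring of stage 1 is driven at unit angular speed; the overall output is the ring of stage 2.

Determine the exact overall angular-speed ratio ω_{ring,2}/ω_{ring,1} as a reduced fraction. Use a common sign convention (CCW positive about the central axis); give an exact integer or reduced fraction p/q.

1005/836

Stage 1: N_ring = 21 + 2·23 = 67
Stage 1: 21(ω_s−ω_c) = −67(ω_r−ω_c),  ω_s=0, ω_r=1
Stage 1: 21(0−ω_c) = −67(1−ω_c)  ⇒  88ω_c = 67  ⇒  ω_c = 67/88
  ⇒ ω_c¹/ω_r¹ = 67/88
Stage 2: N_ring = 33 + 2·12 = 57
Stage 2: 33(ω_s−ω_c) = −57(ω_r−ω_c),  ω_s=0, ω_c=1
Stage 2: ω_r = 1 − (33/57)(0−1) = 30/19
  ⇒ ω_r²/ω_c² = 30/19
Coupling ω_c² = ω_c¹ ⇒ overall = 67/88 × 30/19 = 1005/836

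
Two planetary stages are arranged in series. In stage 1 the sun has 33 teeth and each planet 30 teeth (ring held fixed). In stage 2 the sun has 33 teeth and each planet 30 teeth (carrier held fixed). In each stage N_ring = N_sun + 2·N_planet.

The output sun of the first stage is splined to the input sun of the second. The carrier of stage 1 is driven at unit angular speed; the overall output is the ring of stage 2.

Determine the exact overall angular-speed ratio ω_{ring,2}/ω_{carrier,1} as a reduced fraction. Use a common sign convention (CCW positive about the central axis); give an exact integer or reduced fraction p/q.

-42/31

Stage 1: N_ring = 33 + 2·30 = 93
Stage 1: 33(ω_s−ω_c) = −93(ω_r−ω_c),  ω_r=0, ω_c=1
Stage 1: ω_s = 1 − (93/33)(0−1) = 42/11
  ⇒ ω_s¹/ω_c¹ = 42/11
Stage 2: N_ring = 33 + 2·30 = 93
Stage 2: 33(ω_s−ω_c) = −93(ω_r−ω_c),  ω_c=0, ω_s=1
Stage 2: ω_r = 0 − (33/93)(1−0) = -11/31
  ⇒ ω_r²/ω_s² = -11/31
Coupling ω_s² = ω_s¹ ⇒ overall = 42/11 × -11/31 = -42/31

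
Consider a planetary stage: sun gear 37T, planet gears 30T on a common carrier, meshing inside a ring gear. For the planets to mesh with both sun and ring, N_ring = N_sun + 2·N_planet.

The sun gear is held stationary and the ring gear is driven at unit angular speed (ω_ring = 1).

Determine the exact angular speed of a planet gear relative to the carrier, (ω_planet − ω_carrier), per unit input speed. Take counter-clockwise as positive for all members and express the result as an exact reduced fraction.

3589/4020

N_ring = 37 + 2·30 = 97
37(ω_s−ω_c) = −97(ω_r−ω_c),  ω_s=0, ω_r=1
37(0−ω_c) = −97(1−ω_c)  ⇒  134ω_c = 97  ⇒  ω_c = 97/134
sun–planet: 37·(0−97/134) = −30·(ω_p−ω_c)  ⇒  ω_p−ω_c = −(37/30)·(-97/134) = 3589/4020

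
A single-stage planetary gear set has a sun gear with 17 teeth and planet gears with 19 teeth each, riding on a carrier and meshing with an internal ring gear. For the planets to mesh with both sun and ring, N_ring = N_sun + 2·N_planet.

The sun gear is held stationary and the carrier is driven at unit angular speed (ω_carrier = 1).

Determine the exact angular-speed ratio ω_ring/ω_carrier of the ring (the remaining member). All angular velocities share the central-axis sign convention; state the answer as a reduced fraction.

N_ring = 17 + 2·19 = 55
17(ω_s−ω_c) = −55(ω_r−ω_c),  ω_s=0, ω_c=1
ω_r = 1 − (17/55)(0−1) = 72/55
ω_r/ω_c = 72/55

72/55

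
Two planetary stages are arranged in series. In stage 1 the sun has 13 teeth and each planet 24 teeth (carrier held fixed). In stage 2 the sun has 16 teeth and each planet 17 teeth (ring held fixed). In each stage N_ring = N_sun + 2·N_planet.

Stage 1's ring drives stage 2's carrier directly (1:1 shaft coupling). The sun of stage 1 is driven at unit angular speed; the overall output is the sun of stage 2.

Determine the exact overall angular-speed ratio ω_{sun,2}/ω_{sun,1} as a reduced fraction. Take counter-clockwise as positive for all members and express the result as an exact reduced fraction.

-429/488

Stage 1: N_ring = 13 + 2·24 = 61
Stage 1: 13(ω_s−ω_c) = −61(ω_r−ω_c),  ω_c=0, ω_s=1
Stage 1: ω_r = 0 − (13/61)(1−0) = -13/61
  ⇒ ω_r¹/ω_s¹ = -13/61
Stage 2: N_ring = 16 + 2·17 = 50
Stage 2: 16(ω_s−ω_c) = −50(ω_r−ω_c),  ω_r=0, ω_c=1
Stage 2: ω_s = 1 − (50/16)(0−1) = 33/8
  ⇒ ω_s²/ω_c² = 33/8
Coupling ω_c² = ω_r¹ ⇒ overall = -13/61 × 33/8 = -429/488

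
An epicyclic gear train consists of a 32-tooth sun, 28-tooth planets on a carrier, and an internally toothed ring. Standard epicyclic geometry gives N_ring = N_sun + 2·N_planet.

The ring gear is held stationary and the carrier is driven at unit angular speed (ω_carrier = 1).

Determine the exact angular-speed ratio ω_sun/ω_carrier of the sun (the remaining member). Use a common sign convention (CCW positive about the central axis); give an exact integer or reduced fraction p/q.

N_ring = 32 + 2·28 = 88
32(ω_s−ω_c) = −88(ω_r−ω_c),  ω_r=0, ω_c=1
ω_s = 1 − (88/32)(0−1) = 15/4
ω_s/ω_c = 15/4

15/4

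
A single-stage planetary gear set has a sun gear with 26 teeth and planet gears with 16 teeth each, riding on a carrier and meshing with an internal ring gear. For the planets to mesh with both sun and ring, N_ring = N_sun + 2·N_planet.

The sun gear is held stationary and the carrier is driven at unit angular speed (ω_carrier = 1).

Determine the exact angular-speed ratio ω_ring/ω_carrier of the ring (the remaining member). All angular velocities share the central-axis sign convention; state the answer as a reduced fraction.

N_ring = 26 + 2·16 = 58
26(ω_s−ω_c) = −58(ω_r−ω_c),  ω_s=0, ω_c=1
ω_r = 1 − (26/58)(0−1) = 42/29
ω_r/ω_c = 42/29

42/29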